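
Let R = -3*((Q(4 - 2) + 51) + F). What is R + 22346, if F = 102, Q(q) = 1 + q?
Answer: 21878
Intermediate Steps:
R = -468 (R = -3*(((1 + (4 - 2)) + 51) + 102) = -3*(((1 + 2) + 51) + 102) = -3*((3 + 51) + 102) = -3*(54 + 102) = -3*156 = -468)
R + 22346 = -468 + 22346 = 21878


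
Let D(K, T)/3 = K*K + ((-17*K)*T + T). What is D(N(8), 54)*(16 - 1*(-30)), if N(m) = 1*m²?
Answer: -7535076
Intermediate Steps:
N(m) = m²
D(K, T) = 3*T + 3*K² - 51*K*T (D(K, T) = 3*(K*K + ((-17*K)*T + T)) = 3*(K² + (-17*K*T + T)) = 3*(K² + (T - 17*K*T)) = 3*(T + K² - 17*K*T) = 3*T + 3*K² - 51*K*T)
D(N(8), 54)*(16 - 1*(-30)) = (3*54 + 3*(8²)² - 51*8²*54)*(16 - 1*(-30)) = (162 + 3*64² - 51*64*54)*(16 + 30) = (162 + 3*4096 - 176256)*46 = (162 + 12288 - 176256)*46 = -163806*46 = -7535076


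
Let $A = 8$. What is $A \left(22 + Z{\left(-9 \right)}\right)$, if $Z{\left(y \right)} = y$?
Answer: $104$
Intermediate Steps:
$A \left(22 + Z{\left(-9 \right)}\right) = 8 \left(22 - 9\right) = 8 \cdot 13 = 104$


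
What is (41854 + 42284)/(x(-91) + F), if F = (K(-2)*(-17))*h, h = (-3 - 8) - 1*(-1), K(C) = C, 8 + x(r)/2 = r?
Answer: -42069/269 ≈ -156.39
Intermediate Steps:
x(r) = -16 + 2*r
h = -10 (h = -11 + 1 = -10)
F = -340 (F = -2*(-17)*(-10) = 34*(-10) = -340)
(41854 + 42284)/(x(-91) + F) = (41854 + 42284)/((-16 + 2*(-91)) - 340) = 84138/((-16 - 182) - 340) = 84138/(-198 - 340) = 84138/(-538) = 84138*(-1/538) = -42069/269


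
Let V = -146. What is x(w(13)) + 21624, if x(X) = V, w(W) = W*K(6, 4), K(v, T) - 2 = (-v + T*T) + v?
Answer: 21478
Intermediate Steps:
K(v, T) = 2 + T² (K(v, T) = 2 + ((-v + T*T) + v) = 2 + ((-v + T²) + v) = 2 + ((T² - v) + v) = 2 + T²)
w(W) = 18*W (w(W) = W*(2 + 4²) = W*(2 + 16) = W*18 = 18*W)
x(X) = -146
x(w(13)) + 21624 = -146 + 21624 = 21478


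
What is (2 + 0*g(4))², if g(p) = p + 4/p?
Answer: 4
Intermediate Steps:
(2 + 0*g(4))² = (2 + 0*(4 + 4/4))² = (2 + 0*(4 + 4*(¼)))² = (2 + 0*(4 + 1))² = (2 + 0*5)² = (2 + 0)² = 2² = 4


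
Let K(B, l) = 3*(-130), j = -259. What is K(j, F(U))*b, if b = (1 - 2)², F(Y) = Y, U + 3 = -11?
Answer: -390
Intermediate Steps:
U = -14 (U = -3 - 11 = -14)
b = 1 (b = (-1)² = 1)
K(B, l) = -390
K(j, F(U))*b = -390*1 = -390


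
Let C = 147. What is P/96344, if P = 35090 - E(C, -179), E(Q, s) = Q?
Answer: 34943/96344 ≈ 0.36269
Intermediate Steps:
P = 34943 (P = 35090 - 1*147 = 35090 - 147 = 34943)
P/96344 = 34943/96344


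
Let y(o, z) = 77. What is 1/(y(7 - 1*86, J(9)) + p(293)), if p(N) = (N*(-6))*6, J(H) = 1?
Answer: -1/10471 ≈ -9.5502e-5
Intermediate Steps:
p(N) = -36*N (p(N) = -6*N*6 = -36*N)
1/(y(7 - 1*86, J(9)) + p(293)) = 1/(77 - 36*293) = 1/(77 - 10548) = 1/(-10471) = -1/10471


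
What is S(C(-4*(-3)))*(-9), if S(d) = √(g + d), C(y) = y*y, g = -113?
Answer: -9*√31 ≈ -50.110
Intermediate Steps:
C(y) = y²
S(d) = √(-113 + d)
S(C(-4*(-3)))*(-9) = √(-113 + (-4*(-3))²)*(-9) = √(-113 + 12²)*(-9) = √(-113 + 144)*(-9) = √31*(-9) = -9*√31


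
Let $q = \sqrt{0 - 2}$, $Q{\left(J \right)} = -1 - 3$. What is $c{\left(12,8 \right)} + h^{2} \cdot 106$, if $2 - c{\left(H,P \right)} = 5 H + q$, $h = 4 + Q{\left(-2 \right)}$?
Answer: $-58 - i \sqrt{2} \approx -58.0 - 1.4142 i$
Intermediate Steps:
$Q{\left(J \right)} = -4$
$q = i \sqrt{2}$ ($q = \sqrt{-2} = i \sqrt{2} \approx 1.4142 i$)
$h = 0$ ($h = 4 - 4 = 0$)
$c{\left(H,P \right)} = 2 - 5 H - i \sqrt{2}$ ($c{\left(H,P \right)} = 2 - \left(5 H + i \sqrt{2}\right) = 2 - 5 H - i \sqrt{2}$)
$c{\left(12,8 \right)} + h^{2} \cdot 106 = \left(2 - 60 - i \sqrt{2}\right) + 0^{2} \cdot 106 = \left(2 - 60 - i \sqrt{2}\right) + 0 \cdot 106 = \left(-58 - i \sqrt{2}\right) + 0 = -58 - i \sqrt{2}$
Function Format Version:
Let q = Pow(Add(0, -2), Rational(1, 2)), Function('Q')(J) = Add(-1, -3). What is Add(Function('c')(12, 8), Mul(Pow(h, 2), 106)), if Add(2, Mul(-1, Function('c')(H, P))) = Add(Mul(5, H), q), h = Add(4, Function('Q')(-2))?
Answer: Add(-58, Mul(-1, I, Pow(2, Rational(1, 2)))) ≈ Add(-58.000, Mul(-1.4142, I))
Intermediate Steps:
Function('Q')(J) = -4
q = Mul(I, Pow(2, Rational(1, 2))) (q = Pow(-2, Rational(1, 2)) = Mul(I, Pow(2, Rational(1, 2))) ≈ Mul(1.4142, I))
h = 0 (h = Add(4, -4) = 0)
Function('c')(H, P) = Add(2, Mul(-5, H), Mul(-1, I, Pow(2, Rational(1, 2)))) (Function('c')(H, P) = Add(2, Mul(-1, Add(Mul(5, H), Mul(I, Pow(2, Rational(1, 2)))))) = Add(2, Add(Mul(-5, H), Mul(-1, I, Pow(2, Rational(1, 2))))) = Add(2, Mul(-5, H), Mul(-1, I, Pow(2, Rational(1, 2)))))
Add(Function('c')(12, 8), Mul(Pow(h, 2), 106)) = Add(Add(2, Mul(-5, 12), Mul(-1, I, Pow(2, Rational(1, 2)))), Mul(Pow(0, 2), 106)) = Add(Add(2, -60, Mul(-1, I, Pow(2, Rational(1, 2)))), Mul(0, 106)) = Add(Add(-58, Mul(-1, I, Pow(2, Rational(1, 2)))), 0) = Add(-58, Mul(-1, I, Pow(2, Rational(1, 2))))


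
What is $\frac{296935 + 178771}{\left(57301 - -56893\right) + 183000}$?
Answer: $\frac{237853}{148597} \approx 1.6007$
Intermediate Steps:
$\frac{296935 + 178771}{\left(57301 - -56893\right) + 183000} = \frac{475706}{\left(57301 + 56893\right) + 183000} = \frac{475706}{114194 + 183000} = \frac{475706}{297194} = 475706 \cdot \frac{1}{297194} = \frac{237853}{148597}$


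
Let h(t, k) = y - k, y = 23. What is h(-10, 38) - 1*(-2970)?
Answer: 2955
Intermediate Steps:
h(t, k) = 23 - k
h(-10, 38) - 1*(-2970) = (23 - 1*38) - 1*(-2970) = (23 - 38) + 2970 = -15 + 2970 = 2955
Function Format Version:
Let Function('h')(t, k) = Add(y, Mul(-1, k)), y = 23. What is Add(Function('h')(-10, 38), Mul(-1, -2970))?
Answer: 2955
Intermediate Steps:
Function('h')(t, k) = Add(23, Mul(-1, k))
Add(Function('h')(-10, 38), Mul(-1, -2970)) = Add(Add(23, Mul(-1, 38)), Mul(-1, -2970)) = Add(Add(23, -38), 2970) = Add(-15, 2970) = 2955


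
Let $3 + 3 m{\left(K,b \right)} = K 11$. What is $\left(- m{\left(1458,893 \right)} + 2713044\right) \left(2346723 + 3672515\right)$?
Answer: $16298284713362$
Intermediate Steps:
$m{\left(K,b \right)} = -1 + \frac{11 K}{3}$ ($m{\left(K,b \right)} = -1 + \frac{K 11}{3} = -1 + \frac{11 K}{3}$)
$\left(- m{\left(1458,893 \right)} + 2713044\right) \left(2346723 + 3672515\right) = \left(- (-1 + \frac{11}{3} \cdot 1458) + 2713044\right) \left(2346723 + 3672515\right) = \left(- (-1 + 5346) + 2713044\right) 6019238 = \left(\left(-1\right) 5345 + 2713044\right) 6019238 = \left(-5345 + 2713044\right) 6019238 = 2707699 \cdot 6019238 = 16298284713362$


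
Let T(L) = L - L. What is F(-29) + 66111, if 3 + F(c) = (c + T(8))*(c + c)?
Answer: 67790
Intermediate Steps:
T(L) = 0
F(c) = -3 + 2*c² (F(c) = -3 + (c + 0)*(c + c) = -3 + c*(2*c) = -3 + 2*c²)
F(-29) + 66111 = (-3 + 2*(-29)²) + 66111 = (-3 + 2*841) + 66111 = (-3 + 1682) + 66111 = 1679 + 66111 = 67790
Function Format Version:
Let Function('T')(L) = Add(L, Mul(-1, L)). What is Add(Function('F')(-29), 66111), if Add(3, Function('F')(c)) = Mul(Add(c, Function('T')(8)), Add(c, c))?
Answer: 67790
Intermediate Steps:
Function('T')(L) = 0
Function('F')(c) = Add(-3, Mul(2, Pow(c, 2))) (Function('F')(c) = Add(-3, Mul(Add(c, 0), Add(c, c))) = Add(-3, Mul(c, Mul(2, c))) = Add(-3, Mul(2, Pow(c, 2))))
Add(Function('F')(-29), 66111) = Add(Add(-3, Mul(2, Pow(-29, 2))), 66111) = Add(Add(-3, Mul(2, 841)), 66111) = Add(Add(-3, 1682), 66111) = Add(1679, 66111) = 67790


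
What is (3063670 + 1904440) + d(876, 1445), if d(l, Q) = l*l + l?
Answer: 5736362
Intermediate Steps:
d(l, Q) = l + l² (d(l, Q) = l² + l = l + l²)
(3063670 + 1904440) + d(876, 1445) = (3063670 + 1904440) + 876*(1 + 876) = 4968110 + 876*877 = 4968110 + 768252 = 5736362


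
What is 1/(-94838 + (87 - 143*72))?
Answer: -1/105047 ≈ -9.5195e-6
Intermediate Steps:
1/(-94838 + (87 - 143*72)) = 1/(-94838 + (87 - 10296)) = 1/(-94838 - 10209) = 1/(-105047) = -1/105047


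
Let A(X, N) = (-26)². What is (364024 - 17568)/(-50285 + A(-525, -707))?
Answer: -346456/49609 ≈ -6.9837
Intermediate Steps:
A(X, N) = 676
(364024 - 17568)/(-50285 + A(-525, -707)) = (364024 - 17568)/(-50285 + 676) = 346456/(-49609) = 346456*(-1/49609) = -346456/49609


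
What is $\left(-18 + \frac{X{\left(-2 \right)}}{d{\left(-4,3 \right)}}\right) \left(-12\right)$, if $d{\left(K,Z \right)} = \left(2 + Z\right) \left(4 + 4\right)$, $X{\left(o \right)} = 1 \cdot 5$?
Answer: $\frac{429}{2} \approx 214.5$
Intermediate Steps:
$X{\left(o \right)} = 5$
$d{\left(K,Z \right)} = 16 + 8 Z$ ($d{\left(K,Z \right)} = \left(2 + Z\right) 8 = 16 + 8 Z$)
$\left(-18 + \frac{X{\left(-2 \right)}}{d{\left(-4,3 \right)}}\right) \left(-12\right) = \left(-18 + \frac{5}{16 + 8 \cdot 3}\right) \left(-12\right) = \left(-18 + \frac{5}{16 + 24}\right) \left(-12\right) = \left(-18 + \frac{5}{40}\right) \left(-12\right) = \left(-18 + 5 \cdot \frac{1}{40}\right) \left(-12\right) = \left(-18 + \frac{1}{8}\right) \left(-12\right) = \left(- \frac{143}{8}\right) \left(-12\right) = \frac{429}{2}$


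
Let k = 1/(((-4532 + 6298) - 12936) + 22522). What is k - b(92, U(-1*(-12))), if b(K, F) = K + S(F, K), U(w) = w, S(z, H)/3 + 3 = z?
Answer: -1350887/11352 ≈ -119.00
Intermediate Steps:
S(z, H) = -9 + 3*z
b(K, F) = -9 + K + 3*F (b(K, F) = K + (-9 + 3*F) = -9 + K + 3*F)
k = 1/11352 (k = 1/((1766 - 12936) + 22522) = 1/(-11170 + 22522) = 1/11352 ≈ 8.8090e-5)
k - b(92, U(-1*(-12))) = 1/11352 - (-9 + 92 + 3*(-1*(-12))) = 1/11352 - (-9 + 92 + 3*12) = 1/11352 - (-9 + 92 + 36) = 1/11352 - 1*119 = 1/11352 - 119 = -1350887/11352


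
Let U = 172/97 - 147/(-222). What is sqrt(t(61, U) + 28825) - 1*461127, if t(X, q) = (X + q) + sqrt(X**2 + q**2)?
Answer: -461127 + sqrt(1488438614642 + 35890*sqrt(7681008541))/7178 ≈ -4.6096e+5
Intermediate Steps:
U = 17481/7178 (U = 172*(1/97) - 147*(-1/222) = 172/97 + 49/74 = 17481/7178 ≈ 2.4354)
t(X, q) = X + q + sqrt(X**2 + q**2)
sqrt(t(61, U) + 28825) - 1*461127 = sqrt((61 + 17481/7178 + sqrt(61**2 + (17481/7178)**2)) + 28825) - 1*461127 = sqrt((61 + 17481/7178 + sqrt(3721 + 305585361/51523684)) + 28825) - 461127 = sqrt((61 + 17481/7178 + sqrt(192025213525/51523684)) + 28825) - 461127 = sqrt((61 + 17481/7178 + 5*sqrt(7681008541)/7178) + 28825) - 461127 = sqrt((455339/7178 + 5*sqrt(7681008541)/7178) + 28825) - 461127 = sqrt(207361189/7178 + 5*sqrt(7681008541)/7178) - 461127 = -461127 + sqrt(207361189/7178 + 5*sqrt(7681008541)/7178)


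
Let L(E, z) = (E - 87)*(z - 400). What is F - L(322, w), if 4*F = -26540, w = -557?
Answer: 218260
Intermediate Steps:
L(E, z) = (-400 + z)*(-87 + E) (L(E, z) = (-87 + E)*(-400 + z) = (-400 + z)*(-87 + E))
F = -6635 (F = (¼)*(-26540) = -6635)
F - L(322, w) = -6635 - (34800 - 400*322 - 87*(-557) + 322*(-557)) = -6635 - (34800 - 128800 + 48459 - 179354) = -6635 - 1*(-224895) = -6635 + 224895 = 218260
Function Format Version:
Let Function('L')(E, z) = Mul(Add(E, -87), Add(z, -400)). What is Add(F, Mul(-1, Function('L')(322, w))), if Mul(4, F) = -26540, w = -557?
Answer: 218260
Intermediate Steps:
Function('L')(E, z) = Mul(Add(-400, z), Add(-87, E)) (Function('L')(E, z) = Mul(Add(-87, E), Add(-400, z)) = Mul(Add(-400, z), Add(-87, E)))
F = -6635 (F = Mul(Rational(1, 4), -26540) = -6635)
Add(F, Mul(-1, Function('L')(322, w))) = Add(-6635, Mul(-1, Add(34800, Mul(-400, 322), Mul(-87, -557), Mul(322, -557)))) = Add(-6635, Mul(-1, Add(34800, -128800, 48459, -179354))) = Add(-6635, Mul(-1, -224895)) = Add(-6635, 224895) = 218260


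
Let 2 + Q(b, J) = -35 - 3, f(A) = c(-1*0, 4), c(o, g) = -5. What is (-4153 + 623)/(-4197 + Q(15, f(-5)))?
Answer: 3530/4237 ≈ 0.83314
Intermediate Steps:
f(A) = -5
Q(b, J) = -40 (Q(b, J) = -2 + (-35 - 3) = -2 - 38 = -40)
(-4153 + 623)/(-4197 + Q(15, f(-5))) = (-4153 + 623)/(-4197 - 40) = -3530/(-4237) = -3530*(-1/4237) = 3530/4237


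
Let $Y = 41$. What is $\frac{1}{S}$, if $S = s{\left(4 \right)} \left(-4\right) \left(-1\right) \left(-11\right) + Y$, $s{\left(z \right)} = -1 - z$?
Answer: $\frac{1}{261} \approx 0.0038314$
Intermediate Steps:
$S = 261$ ($S = \left(-1 - 4\right) \left(-4\right) \left(-1\right) \left(-11\right) + 41 = \left(-5\right) \left(-4\right) \left(-1\right) \left(-11\right) + 41 = 20 \left(-1\right) \left(-11\right) + 41 = \left(-20\right) \left(-11\right) + 41 = 220 + 41 = 261$)
$\frac{1}{S} = \frac{1}{261}$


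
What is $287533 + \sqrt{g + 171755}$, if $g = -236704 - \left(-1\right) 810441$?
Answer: $287533 + 2 \sqrt{186373} \approx 2.884 \cdot 10^{5}$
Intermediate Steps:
$g = 573737$ ($g = -236704 - -810441 = -236704 + 810441 = 573737$)
$287533 + \sqrt{g + 171755} = 287533 + \sqrt{573737 + 171755} = 287533 + \sqrt{745492} = 287533 + 2 \sqrt{186373}$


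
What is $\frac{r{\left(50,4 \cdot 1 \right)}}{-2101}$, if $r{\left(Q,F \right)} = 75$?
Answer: $- \frac{75}{2101} \approx -0.035697$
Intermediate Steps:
$\frac{r{\left(50,4 \cdot 1 \right)}}{-2101} = \frac{75}{-2101} = 75 \left(- \frac{1}{2101}\right) = - \frac{75}{2101}$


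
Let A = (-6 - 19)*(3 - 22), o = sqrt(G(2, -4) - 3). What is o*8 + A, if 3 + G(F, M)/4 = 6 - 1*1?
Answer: 475 + 8*sqrt(5) ≈ 492.89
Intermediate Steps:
G(F, M) = 8 (G(F, M) = -12 + 4*(6 - 1*1) = -12 + 4*(6 - 1) = -12 + 4*5 = -12 + 20 = 8)
o = sqrt(5) (o = sqrt(8 - 3) = sqrt(5) ≈ 2.2361)
A = 475 (A = -25*(-19) = 475)
o*8 + A = sqrt(5)*8 + 475 = 8*sqrt(5) + 475 = 475 + 8*sqrt(5)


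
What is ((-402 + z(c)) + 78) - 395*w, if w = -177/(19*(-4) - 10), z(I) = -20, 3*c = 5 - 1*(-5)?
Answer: -99499/86 ≈ -1157.0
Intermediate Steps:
c = 10/3 (c = (5 - 1*(-5))/3 = (5 + 5)/3 = (1/3)*10 = 10/3 ≈ 3.3333)
w = 177/86 (w = -177/(-76 - 10) = -177/(-86) = -177*(-1/86) = 177/86 ≈ 2.0581)
((-402 + z(c)) + 78) - 395*w = ((-402 - 20) + 78) - 395*177/86 = (-422 + 78) - 69915/86 = -344 - 69915/86 = -99499/86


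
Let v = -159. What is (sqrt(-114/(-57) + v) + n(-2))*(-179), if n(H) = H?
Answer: 358 - 179*I*sqrt(157) ≈ 358.0 - 2242.9*I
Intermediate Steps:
(sqrt(-114/(-57) + v) + n(-2))*(-179) = (sqrt(-114/(-57) - 159) - 2)*(-179) = (sqrt(-114*(-1/57) - 159) - 2)*(-179) = (sqrt(2 - 159) - 2)*(-179) = (sqrt(-157) - 2)*(-179) = (I*sqrt(157) - 2)*(-179) = (-2 + I*sqrt(157))*(-179) = 358 - 179*I*sqrt(157)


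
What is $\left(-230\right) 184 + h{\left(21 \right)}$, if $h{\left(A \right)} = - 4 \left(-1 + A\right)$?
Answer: $-42400$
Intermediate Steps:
$h{\left(A \right)} = 4 - 4 A$
$\left(-230\right) 184 + h{\left(21 \right)} = \left(-230\right) 184 + \left(4 - 84\right) = -42320 + \left(4 - 84\right) = -42320 - 80 = -42400$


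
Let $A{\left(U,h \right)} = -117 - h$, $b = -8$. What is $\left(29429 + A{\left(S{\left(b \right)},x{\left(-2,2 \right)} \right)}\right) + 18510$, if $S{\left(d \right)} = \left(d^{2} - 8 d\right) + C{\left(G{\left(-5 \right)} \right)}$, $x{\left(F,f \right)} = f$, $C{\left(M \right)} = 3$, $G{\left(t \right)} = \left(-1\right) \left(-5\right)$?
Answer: $47820$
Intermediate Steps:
$G{\left(t \right)} = 5$
$S{\left(d \right)} = 3 + d^{2} - 8 d$ ($S{\left(d \right)} = \left(d^{2} - 8 d\right) + 3 = 3 + d^{2} - 8 d$)
$\left(29429 + A{\left(S{\left(b \right)},x{\left(-2,2 \right)} \right)}\right) + 18510 = \left(29429 - 119\right) + 18510 = 29310 + 18510 = 47820$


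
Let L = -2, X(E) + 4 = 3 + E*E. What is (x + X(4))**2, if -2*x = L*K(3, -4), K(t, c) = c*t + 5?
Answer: 64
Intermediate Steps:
X(E) = -1 + E**2 (X(E) = -4 + (3 + E*E) = -4 + (3 + E**2) = -1 + E**2)
K(t, c) = 5 + c*t
x = -7 (x = -(-1)*(5 - 4*3) = -(-1)*(5 - 12) = -(-1)*(-7) = -1/2*14 = -7)
(x + X(4))**2 = (-7 + (-1 + 4**2))**2 = (-7 + (-1 + 16))**2 = (-7 + 15)**2 = 8**2 = 64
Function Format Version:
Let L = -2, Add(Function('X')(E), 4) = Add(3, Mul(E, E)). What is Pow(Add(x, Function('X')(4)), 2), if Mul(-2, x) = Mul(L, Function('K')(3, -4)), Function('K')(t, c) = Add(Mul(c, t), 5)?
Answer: 64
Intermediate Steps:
Function('X')(E) = Add(-1, Pow(E, 2)) (Function('X')(E) = Add(-4, Add(3, Mul(E, E))) = Add(-4, Add(3, Pow(E, 2))) = Add(-1, Pow(E, 2)))
Function('K')(t, c) = Add(5, Mul(c, t))
x = -7 (x = Mul(Rational(-1, 2), Mul(-2, Add(5, Mul(-4, 3)))) = Mul(Rational(-1, 2), Mul(-2, Add(5, -12))) = Mul(Rational(-1, 2), Mul(-2, -7)) = Mul(Rational(-1, 2), 14) = -7)
Pow(Add(x, Function('X')(4)), 2) = Pow(Add(-7, Add(-1, Pow(4, 2))), 2) = Pow(Add(-7, Add(-1, 16)), 2) = Pow(Add(-7, 15), 2) = Pow(8, 2) = 64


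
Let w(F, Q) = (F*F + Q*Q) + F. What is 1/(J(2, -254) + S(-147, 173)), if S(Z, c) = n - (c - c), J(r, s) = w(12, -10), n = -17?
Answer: 1/239 ≈ 0.0041841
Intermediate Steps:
w(F, Q) = F + F² + Q² (w(F, Q) = (F² + Q²) + F = F + F² + Q²)
J(r, s) = 256 (J(r, s) = 12 + 12² + (-10)² = 12 + 144 + 100 = 256)
S(Z, c) = -17 (S(Z, c) = -17 - (c - c) = -17 - 1*0 = -17 + 0 = -17)
1/(J(2, -254) + S(-147, 173)) = 1/(256 - 17) = 1/239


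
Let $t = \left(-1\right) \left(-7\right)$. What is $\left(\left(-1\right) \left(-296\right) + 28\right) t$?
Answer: $2268$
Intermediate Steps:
$t = 7$
$\left(\left(-1\right) \left(-296\right) + 28\right) t = \left(\left(-1\right) \left(-296\right) + 28\right) 7 = \left(296 + 28\right) 7 = 324 \cdot 7 = 2268$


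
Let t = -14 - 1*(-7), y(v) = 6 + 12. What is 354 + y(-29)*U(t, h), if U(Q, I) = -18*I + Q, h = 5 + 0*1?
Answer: -1392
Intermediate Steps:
y(v) = 18
t = -7 (t = -14 + 7 = -7)
h = 5 (h = 5 + 0 = 5)
U(Q, I) = Q - 18*I
354 + y(-29)*U(t, h) = 354 + 18*(-7 - 18*5) = 354 + 18*(-7 - 90) = 354 + 18*(-97) = 354 - 1746 = -1392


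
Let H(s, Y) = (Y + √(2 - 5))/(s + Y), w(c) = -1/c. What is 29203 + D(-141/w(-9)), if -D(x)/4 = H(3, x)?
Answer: 6160987/211 + 2*I*√3/633 ≈ 29199.0 + 0.0054725*I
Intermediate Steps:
H(s, Y) = (Y + I*√3)/(Y + s) (H(s, Y) = (Y + √(-3))/(Y + s) = (Y + I*√3)/(Y + s))
D(x) = -4*(x + I*√3)/(3 + x) (D(x) = -4*(x + I*√3)/(x + 3) = -4*(x + I*√3)/(3 + x))
29203 + D(-141/w(-9)) = 29203 + 4*(-(-141)/((-1/(-9))) - I*√3)/(3 - 141/((-1/(-9)))) = 29203 + 4*(-(-141)/((-1*(-⅑))) - I*√3)/(3 - 141/((-1*(-⅑)))) = 29203 + 4*(-(-141)/⅑ - I*√3)/(3 - 141/⅑) = 29203 + 4*(-(-141)*9 - I*√3)/(3 - 141*9) = 29203 + 4*(-1*(-1269) - I*√3)/(3 - 1269) = 29203 + 4*(1269 - I*√3)/(-1266) = 29203 + 4*(-1/1266)*(1269 - I*√3) = 29203 + (-846/211 + 2*I*√3/633) = 6160987/211 + 2*I*√3/633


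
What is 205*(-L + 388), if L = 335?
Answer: 10865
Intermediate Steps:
205*(-L + 388) = 205*(-1*335 + 388) = 205*(-335 + 388) = 205*53 = 10865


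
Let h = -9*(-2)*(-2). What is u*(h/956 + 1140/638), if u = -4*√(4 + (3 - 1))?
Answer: -533436*√6/76241 ≈ -17.138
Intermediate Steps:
h = -36 (h = 18*(-2) = -36)
u = -4*√6 (u = -4*√(4 + 2) = -4*√6 ≈ -9.7980)
u*(h/956 + 1140/638) = (-4*√6)*(-36/956 + 1140/638) = (-4*√6)*(-36*1/956 + 1140*(1/638)) = (-4*√6)*(-9/239 + 570/319) = -4*√6*(133359/76241) = -533436*√6/76241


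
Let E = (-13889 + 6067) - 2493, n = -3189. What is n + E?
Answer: -13504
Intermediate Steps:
E = -10315 (E = -7822 - 2493 = -10315)
n + E = -3189 - 10315 = -13504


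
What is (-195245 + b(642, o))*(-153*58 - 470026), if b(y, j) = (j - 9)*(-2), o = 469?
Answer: 93943418500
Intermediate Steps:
b(y, j) = 18 - 2*j (b(y, j) = (-9 + j)*(-2) = 18 - 2*j)
(-195245 + b(642, o))*(-153*58 - 470026) = (-195245 + (18 - 2*469))*(-153*58 - 470026) = (-195245 + (18 - 938))*(-8874 - 470026) = (-195245 - 920)*(-478900) = -196165*(-478900) = 93943418500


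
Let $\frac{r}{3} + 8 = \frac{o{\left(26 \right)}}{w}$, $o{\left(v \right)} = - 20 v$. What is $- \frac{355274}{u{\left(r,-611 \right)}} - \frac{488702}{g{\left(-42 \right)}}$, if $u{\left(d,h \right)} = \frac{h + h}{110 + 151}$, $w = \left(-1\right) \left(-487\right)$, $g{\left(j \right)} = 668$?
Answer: $\frac{15336029377}{204074} \approx 75149.0$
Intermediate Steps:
$w = 487$
$r = - \frac{13248}{487}$ ($r = -24 + 3 \frac{\left(-20\right) 26}{487} = -24 + 3 \left(\left(-520\right) \frac{1}{487}\right) = -24 + 3 \left(- \frac{520}{487}\right) = -24 - \frac{1560}{487} = - \frac{13248}{487} \approx -27.203$)
$u{\left(d,h \right)} = \frac{2 h}{261}$
$- \frac{355274}{u{\left(r,-611 \right)}} - \frac{488702}{g{\left(-42 \right)}} = - \frac{355274}{\frac{2}{261} \left(-611\right)} - \frac{488702}{668} = - \frac{355274}{- \frac{1222}{261}} - \frac{244351}{334} = \left(-355274\right) \left(- \frac{261}{1222}\right) - \frac{244351}{334} = \frac{46363257}{611} - \frac{244351}{334} = \frac{15336029377}{204074}$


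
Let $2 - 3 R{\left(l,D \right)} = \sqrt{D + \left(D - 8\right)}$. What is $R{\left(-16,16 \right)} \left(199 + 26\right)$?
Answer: $150 - 150 \sqrt{6} \approx -217.42$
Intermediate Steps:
$R{\left(l,D \right)} = \frac{2}{3} - \frac{\sqrt{-8 + 2 D}}{3}$ ($R{\left(l,D \right)} = \frac{2}{3} - \frac{\sqrt{D + \left(D - 8\right)}}{3} = \frac{2}{3} - \frac{\sqrt{D + \left(-8 + D\right)}}{3} = \frac{2}{3} - \frac{\sqrt{-8 + 2 D}}{3}$)
$R{\left(-16,16 \right)} \left(199 + 26\right) = \left(\frac{2}{3} - \frac{\sqrt{-8 + 2 \cdot 16}}{3}\right) \left(199 + 26\right) = \left(\frac{2}{3} - \frac{\sqrt{-8 + 32}}{3}\right) 225 = \left(\frac{2}{3} - \frac{\sqrt{24}}{3}\right) 225 = \left(\frac{2}{3} - \frac{2 \sqrt{6}}{3}\right) 225 = 150 - 150 \sqrt{6}$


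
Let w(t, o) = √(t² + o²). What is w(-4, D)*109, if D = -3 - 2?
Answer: 109*√41 ≈ 697.94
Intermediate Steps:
D = -5
w(t, o) = √(o² + t²)
w(-4, D)*109 = √((-5)² + (-4)²)*109 = √(25 + 16)*109 = √41*109 = 109*√41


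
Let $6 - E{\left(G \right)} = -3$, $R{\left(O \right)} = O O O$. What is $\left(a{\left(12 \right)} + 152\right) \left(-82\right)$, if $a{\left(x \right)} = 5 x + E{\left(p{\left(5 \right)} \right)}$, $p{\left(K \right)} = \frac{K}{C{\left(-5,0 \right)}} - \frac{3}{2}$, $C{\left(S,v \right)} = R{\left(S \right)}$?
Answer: $-18122$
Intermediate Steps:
$R{\left(O \right)} = O^{3}$ ($R{\left(O \right)} = O^{2} O = O^{3}$)
$C{\left(S,v \right)} = S^{3}$
$p{\left(K \right)} = - \frac{3}{2} - \frac{K}{125}$ ($p{\left(K \right)} = \frac{K}{\left(-5\right)^{3}} - \frac{3}{2} = \frac{K}{-125} - \frac{3}{2} = K \left(- \frac{1}{125}\right) - \frac{3}{2} = - \frac{K}{125} - \frac{3}{2} = - \frac{3}{2} - \frac{K}{125}$)
$E{\left(G \right)} = 9$ ($E{\left(G \right)} = 6 - -3 = 6 + 3 = 9$)
$a{\left(x \right)} = 9 + 5 x$ ($a{\left(x \right)} = 5 x + 9 = 9 + 5 x$)
$\left(a{\left(12 \right)} + 152\right) \left(-82\right) = \left(\left(9 + 5 \cdot 12\right) + 152\right) \left(-82\right) = \left(\left(9 + 60\right) + 152\right) \left(-82\right) = \left(69 + 152\right) \left(-82\right) = 221 \left(-82\right) = -18122$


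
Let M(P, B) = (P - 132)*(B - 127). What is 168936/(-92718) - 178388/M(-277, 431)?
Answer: -186043663/480341052 ≈ -0.38732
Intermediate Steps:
M(P, B) = (-132 + P)*(-127 + B)
168936/(-92718) - 178388/M(-277, 431) = 168936/(-92718) - 178388/(16764 - 132*431 - 127*(-277) + 431*(-277)) = 168936*(-1/92718) - 178388/(16764 - 56892 + 35179 - 119387) = -28156/15453 - 178388/(-124336) = -28156/15453 - 178388*(-1/124336) = -28156/15453 + 44597/31084 = -186043663/480341052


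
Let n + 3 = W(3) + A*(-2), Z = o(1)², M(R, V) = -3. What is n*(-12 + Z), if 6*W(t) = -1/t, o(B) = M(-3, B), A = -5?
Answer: -125/6 ≈ -20.833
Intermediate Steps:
o(B) = -3
W(t) = -1/(6*t) (W(t) = (-1/t)/6 = -1/(6*t))
Z = 9 (Z = (-3)² = 9)
n = 125/18 (n = -3 + (-⅙/3 - 5*(-2)) = -3 + (-⅙*⅓ + 10) = -3 + (-1/18 + 10) = -3 + 179/18 = 125/18 ≈ 6.9444)
n*(-12 + Z) = 125*(-12 + 9)/18 = (125/18)*(-3) = -125/6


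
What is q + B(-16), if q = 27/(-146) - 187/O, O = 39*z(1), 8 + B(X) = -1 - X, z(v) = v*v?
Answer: 11503/5694 ≈ 2.0202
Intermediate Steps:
z(v) = v**2
B(X) = -9 - X (B(X) = -8 + (-1 - X) = -9 - X)
O = 39 (O = 39*1**2 = 39*1 = 39)
q = -28355/5694 (q = 27/(-146) - 187/39 = 27*(-1/146) - 187*1/39 = -27/146 - 187/39 = -28355/5694 ≈ -4.9798)
q + B(-16) = -28355/5694 + (-9 - 1*(-16)) = -28355/5694 + (-9 + 16) = -28355/5694 + 7 = 11503/5694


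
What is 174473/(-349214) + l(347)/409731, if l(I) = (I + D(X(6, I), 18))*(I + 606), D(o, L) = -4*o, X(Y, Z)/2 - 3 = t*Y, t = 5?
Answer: -43864518577/143083801434 ≈ -0.30657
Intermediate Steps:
X(Y, Z) = 6 + 10*Y (X(Y, Z) = 6 + 2*(5*Y) = 6 + 10*Y)
l(I) = (-264 + I)*(606 + I) (l(I) = (I - 4*(6 + 10*6))*(I + 606) = (I - 4*(6 + 60))*(606 + I) = (I - 4*66)*(606 + I) = (I - 264)*(606 + I) = (-264 + I)*(606 + I))
174473/(-349214) + l(347)/409731 = 174473/(-349214) + (-159984 + 347² + 342*347)/409731 = 174473*(-1/349214) + (-159984 + 120409 + 118674)*(1/409731) = -174473/349214 + 79099*(1/409731) = -174473/349214 + 79099/409731 = -43864518577/143083801434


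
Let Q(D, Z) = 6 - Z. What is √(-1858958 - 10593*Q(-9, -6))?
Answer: I*√1986074 ≈ 1409.3*I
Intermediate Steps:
√(-1858958 - 10593*Q(-9, -6)) = √(-1858958 - 10593*(6 - 1*(-6))) = √(-1858958 - 10593*(6 + 6)) = √(-1858958 - 10593*12) = √(-1858958 - 127116) = √(-1986074) = I*√1986074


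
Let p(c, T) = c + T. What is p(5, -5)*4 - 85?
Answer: -85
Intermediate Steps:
p(c, T) = T + c
p(5, -5)*4 - 85 = (-5 + 5)*4 - 85 = 0*4 - 85 = 0 - 85 = -85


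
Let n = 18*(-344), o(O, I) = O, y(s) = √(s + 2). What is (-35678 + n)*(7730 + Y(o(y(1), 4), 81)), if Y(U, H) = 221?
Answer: -332908370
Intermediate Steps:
y(s) = √(2 + s)
n = -6192
(-35678 + n)*(7730 + Y(o(y(1), 4), 81)) = (-35678 - 6192)*(7730 + 221) = -41870*7951 = -332908370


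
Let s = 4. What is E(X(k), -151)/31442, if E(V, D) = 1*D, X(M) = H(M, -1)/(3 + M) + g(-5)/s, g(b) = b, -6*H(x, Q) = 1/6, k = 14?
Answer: -151/31442 ≈ -0.0048025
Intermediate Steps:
H(x, Q) = -1/36 (H(x, Q) = -1/6/6 = -1/6*1/6 = -1/36)
X(M) = -5/4 - 1/(36*(3 + M)) (X(M) = -1/(36*(3 + M)) - 5/4 = -5/4 - 1/(36*(3 + M)))
E(V, D) = D
E(X(k), -151)/31442 = -151/31442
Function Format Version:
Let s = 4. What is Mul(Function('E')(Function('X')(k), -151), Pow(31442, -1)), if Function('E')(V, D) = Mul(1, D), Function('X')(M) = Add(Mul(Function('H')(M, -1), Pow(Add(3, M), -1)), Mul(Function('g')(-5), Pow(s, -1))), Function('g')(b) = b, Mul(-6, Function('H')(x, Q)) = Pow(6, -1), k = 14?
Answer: Rational(-151, 31442) ≈ -0.0048025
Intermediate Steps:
Function('H')(x, Q) = Rational(-1, 36) (Function('H')(x, Q) = Mul(Rational(-1, 6), Pow(6, -1)) = Mul(Rational(-1, 6), Rational(1, 6)) = Rational(-1, 36))
Function('X')(M) = Add(Rational(-5, 4), Mul(Rational(-1, 36), Pow(Add(3, M), -1))) (Function('X')(M) = Add(Mul(Rational(-1, 36), Pow(Add(3, M), -1)), Mul(-5, Pow(4, -1))) = Add(Mul(Rational(-1, 36), Pow(Add(3, M), -1)), Mul(-5, Rational(1, 4))) = Add(Mul(Rational(-1, 36), Pow(Add(3, M), -1)), Rational(-5, 4)) = Add(Rational(-5, 4), Mul(Rational(-1, 36), Pow(Add(3, M), -1))))
Function('E')(V, D) = D
Mul(Function('E')(Function('X')(k), -151), Pow(31442, -1)) = Mul(-151, Pow(31442, -1)) = Mul(-151, Rational(1, 31442)) = Rational(-151, 31442)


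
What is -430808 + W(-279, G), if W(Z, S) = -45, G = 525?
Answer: -430853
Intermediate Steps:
-430808 + W(-279, G) = -430808 - 45 = -430853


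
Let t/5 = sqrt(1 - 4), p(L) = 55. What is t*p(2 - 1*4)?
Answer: 275*I*sqrt(3) ≈ 476.31*I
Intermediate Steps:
t = 5*I*sqrt(3) (t = 5*sqrt(1 - 4) = 5*sqrt(-3) = 5*(I*sqrt(3)) = 5*I*sqrt(3) ≈ 8.6602*I)
t*p(2 - 1*4) = (5*I*sqrt(3))*55 = 275*I*sqrt(3)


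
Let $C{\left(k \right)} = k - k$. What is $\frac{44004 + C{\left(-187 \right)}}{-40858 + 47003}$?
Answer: $\frac{44004}{6145} \approx 7.1609$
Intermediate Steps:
$C{\left(k \right)} = 0$
$\frac{44004 + C{\left(-187 \right)}}{-40858 + 47003} = \frac{44004 + 0}{-40858 + 47003} = \frac{44004}{6145}$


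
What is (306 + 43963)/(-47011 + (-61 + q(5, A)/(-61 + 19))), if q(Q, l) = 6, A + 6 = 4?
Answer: -309883/329505 ≈ -0.94045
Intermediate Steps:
A = -2 (A = -6 + 4 = -2)
(306 + 43963)/(-47011 + (-61 + q(5, A)/(-61 + 19))) = (306 + 43963)/(-47011 + (-61 + 6/(-61 + 19))) = 44269/(-47011 + (-61 + 6/(-42))) = 44269/(-47011 + (-61 - 1/42*6)) = 44269/(-47011 + (-61 - 1/7)) = 44269/(-47011 - 428/7) = 44269/(-329505/7) = 44269*(-7/329505) = -309883/329505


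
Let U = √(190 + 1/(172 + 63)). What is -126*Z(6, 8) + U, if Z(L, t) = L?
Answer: -756 + √10492985/235 ≈ -742.22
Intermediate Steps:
U = √10492985/235 (U = √(190 + 1/235) = √(44651/235) = √10492985/235 ≈ 13.784)
-126*Z(6, 8) + U = -126*6 + √10492985/235 = -756 + √10492985/235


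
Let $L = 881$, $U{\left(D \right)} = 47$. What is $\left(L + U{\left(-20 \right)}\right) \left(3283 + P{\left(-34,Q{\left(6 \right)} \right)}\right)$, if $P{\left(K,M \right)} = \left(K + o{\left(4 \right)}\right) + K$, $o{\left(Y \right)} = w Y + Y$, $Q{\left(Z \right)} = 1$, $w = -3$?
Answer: $2976096$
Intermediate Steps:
$o{\left(Y \right)} = - 2 Y$ ($o{\left(Y \right)} = - 3 Y + Y = - 2 Y$)
$P{\left(K,M \right)} = -8 + 2 K$ ($P{\left(K,M \right)} = \left(K - 8\right) + K = \left(-8 + K\right) + K = -8 + 2 K$)
$\left(L + U{\left(-20 \right)}\right) \left(3283 + P{\left(-34,Q{\left(6 \right)} \right)}\right) = \left(881 + 47\right) \left(3283 + \left(-8 + 2 \left(-34\right)\right)\right) = 928 \left(3283 - 76\right) = 928 \cdot 3207 = 2976096$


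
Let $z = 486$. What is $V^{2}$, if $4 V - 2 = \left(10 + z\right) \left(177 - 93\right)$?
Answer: $\frac{434013889}{4} \approx 1.085 \cdot 10^{8}$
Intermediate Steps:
$V = \frac{20833}{2}$ ($V = \frac{1}{2} + \frac{\left(10 + 486\right) \left(177 - 93\right)}{4} = \frac{1}{2} + \frac{496 \cdot 84}{4} = \frac{1}{2} + \frac{1}{4} \cdot 41664 = \frac{1}{2} + 10416 = \frac{20833}{2} \approx 10417.0$)
$V^{2} = \left(\frac{20833}{2}\right)^{2} = \frac{434013889}{4}$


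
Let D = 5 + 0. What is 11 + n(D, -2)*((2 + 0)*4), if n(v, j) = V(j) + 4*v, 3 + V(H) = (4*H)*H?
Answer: 275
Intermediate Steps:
V(H) = -3 + 4*H**2 (V(H) = -3 + (4*H)*H = -3 + 4*H**2)
D = 5
n(v, j) = -3 + 4*v + 4*j**2 (n(v, j) = (-3 + 4*j**2) + 4*v = -3 + 4*v + 4*j**2)
11 + n(D, -2)*((2 + 0)*4) = 11 + (-3 + 4*5 + 4*(-2)**2)*((2 + 0)*4) = 11 + (-3 + 20 + 4*4)*(2*4) = 11 + (-3 + 20 + 16)*8 = 11 + 33*8 = 11 + 264 = 275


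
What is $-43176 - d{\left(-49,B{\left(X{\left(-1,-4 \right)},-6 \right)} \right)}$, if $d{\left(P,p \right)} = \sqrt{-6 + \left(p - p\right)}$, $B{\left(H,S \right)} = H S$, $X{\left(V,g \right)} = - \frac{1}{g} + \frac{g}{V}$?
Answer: $-43176 - i \sqrt{6} \approx -43176.0 - 2.4495 i$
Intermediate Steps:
$d{\left(P,p \right)} = i \sqrt{6}$ ($d{\left(P,p \right)} = \sqrt{-6 + 0} = \sqrt{-6} = i \sqrt{6}$)
$-43176 - d{\left(-49,B{\left(X{\left(-1,-4 \right)},-6 \right)} \right)} = -43176 - i \sqrt{6}$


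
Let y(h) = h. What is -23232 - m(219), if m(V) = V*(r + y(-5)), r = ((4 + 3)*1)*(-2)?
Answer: -19071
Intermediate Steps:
r = -14 (r = (7*1)*(-2) = 7*(-2) = -14)
m(V) = -19*V (m(V) = V*(-14 - 5) = V*(-19) = -19*V)
-23232 - m(219) = -23232 - (-19)*219 = -23232 - 1*(-4161) = -23232 + 4161 = -19071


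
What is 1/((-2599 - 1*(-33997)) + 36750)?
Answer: 1/68148 ≈ 1.4674e-5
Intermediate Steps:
1/((-2599 - 1*(-33997)) + 36750) = 1/((-2599 + 33997) + 36750) = 1/(31398 + 36750) = 1/68148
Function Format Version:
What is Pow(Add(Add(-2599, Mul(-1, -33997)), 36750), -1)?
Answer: Rational(1, 68148) ≈ 1.4674e-5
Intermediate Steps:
Pow(Add(Add(-2599, Mul(-1, -33997)), 36750), -1) = Pow(Add(Add(-2599, 33997), 36750), -1) = Pow(Add(31398, 36750), -1) = Pow(68148, -1) = Rational(1, 68148)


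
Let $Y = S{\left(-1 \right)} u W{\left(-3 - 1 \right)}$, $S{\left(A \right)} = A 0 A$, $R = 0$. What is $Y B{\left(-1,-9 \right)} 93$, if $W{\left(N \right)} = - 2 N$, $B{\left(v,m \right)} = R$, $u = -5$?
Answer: $0$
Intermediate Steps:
$B{\left(v,m \right)} = 0$
$S{\left(A \right)} = 0$ ($S{\left(A \right)} = 0 A = 0$)
$Y = 0$ ($Y = 0 \left(-5\right) \left(- 2 \left(-3 - 1\right)\right) = 0 \left(\left(-2\right) \left(-4\right)\right) = 0 \cdot 8 = 0$)
$Y B{\left(-1,-9 \right)} 93 = 0 \cdot 0 \cdot 93 = 0 \cdot 93 = 0$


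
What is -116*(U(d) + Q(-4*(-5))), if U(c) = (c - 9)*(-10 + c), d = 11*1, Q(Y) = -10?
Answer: 928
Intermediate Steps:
d = 11
U(c) = (-10 + c)*(-9 + c) (U(c) = (-9 + c)*(-10 + c) = (-10 + c)*(-9 + c))
-116*(U(d) + Q(-4*(-5))) = -116*((90 + 11**2 - 19*11) - 10) = -116*((90 + 121 - 209) - 10) = -116*(2 - 10) = -116*(-8) = 928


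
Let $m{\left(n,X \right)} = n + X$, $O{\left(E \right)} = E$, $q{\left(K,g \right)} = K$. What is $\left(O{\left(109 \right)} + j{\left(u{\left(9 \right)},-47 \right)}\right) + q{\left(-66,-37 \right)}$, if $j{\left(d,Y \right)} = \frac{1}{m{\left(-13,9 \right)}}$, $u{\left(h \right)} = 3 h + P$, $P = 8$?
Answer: $\frac{171}{4} \approx 42.75$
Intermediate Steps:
$u{\left(h \right)} = 8 + 3 h$ ($u{\left(h \right)} = 3 h + 8 = 8 + 3 h$)
$m{\left(n,X \right)} = X + n$
$j{\left(d,Y \right)} = - \frac{1}{4}$ ($j{\left(d,Y \right)} = \frac{1}{9 - 13} = \frac{1}{-4} = - \frac{1}{4}$)
$\left(O{\left(109 \right)} + j{\left(u{\left(9 \right)},-47 \right)}\right) + q{\left(-66,-37 \right)} = \left(109 - \frac{1}{4}\right) - 66 = \frac{435}{4} - 66 = \frac{171}{4}$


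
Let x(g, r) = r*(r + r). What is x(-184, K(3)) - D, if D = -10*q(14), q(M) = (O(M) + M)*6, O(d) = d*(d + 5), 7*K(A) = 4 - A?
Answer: 823202/49 ≈ 16800.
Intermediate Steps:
K(A) = 4/7 - A/7 (K(A) = (4 - A)/7 = 4/7 - A/7)
O(d) = d*(5 + d)
x(g, r) = 2*r² (x(g, r) = r*(2*r) = 2*r²)
q(M) = 6*M + 6*M*(5 + M) (q(M) = (M*(5 + M) + M)*6 = (M + M*(5 + M))*6 = 6*M + 6*M*(5 + M))
D = -16800 (D = -60*14*(6 + 14) = -60*14*20 = -10*1680 = -16800)
x(-184, K(3)) - D = 2*(4/7 - ⅐*3)² - 1*(-16800) = 2*(4/7 - 3/7)² + 16800 = 2*(⅐)² + 16800 = 2*(1/49) + 16800 = 2/49 + 16800 = 823202/49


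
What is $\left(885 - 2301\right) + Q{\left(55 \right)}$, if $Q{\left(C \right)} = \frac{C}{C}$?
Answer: $-1415$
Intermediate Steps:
$Q{\left(C \right)} = 1$
$\left(885 - 2301\right) + Q{\left(55 \right)} = \left(885 - 2301\right) + 1 = -1416 + 1 = -1415$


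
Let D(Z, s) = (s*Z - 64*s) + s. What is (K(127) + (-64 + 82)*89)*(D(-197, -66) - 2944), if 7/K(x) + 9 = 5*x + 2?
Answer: 3575547902/157 ≈ 2.2774e+7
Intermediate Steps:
K(x) = 7/(-7 + 5*x) (K(x) = 7/(-9 + (5*x + 2)) = 7/(-9 + (2 + 5*x)) = 7/(-7 + 5*x))
D(Z, s) = -63*s + Z*s (D(Z, s) = (Z*s - 64*s) + s = (-64*s + Z*s) + s = -63*s + Z*s)
(K(127) + (-64 + 82)*89)*(D(-197, -66) - 2944) = (7/(-7 + 5*127) + (-64 + 82)*89)*(-66*(-63 - 197) - 2944) = (7/(-7 + 635) + 18*89)*(-66*(-260) - 2944) = (7/628 + 1602)*(17160 - 2944) = (7*(1/628) + 1602)*14216 = (7/628 + 1602)*14216 = (1006063/628)*14216 = 3575547902/157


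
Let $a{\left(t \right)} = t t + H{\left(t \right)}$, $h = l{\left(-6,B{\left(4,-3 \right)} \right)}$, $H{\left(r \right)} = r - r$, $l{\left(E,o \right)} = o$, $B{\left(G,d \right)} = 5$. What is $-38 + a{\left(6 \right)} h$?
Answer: $142$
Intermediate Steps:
$H{\left(r \right)} = 0$
$h = 5$
$a{\left(t \right)} = t^{2}$ ($a{\left(t \right)} = t t + 0 = t^{2} + 0 = t^{2}$)
$-38 + a{\left(6 \right)} h = -38 + 6^{2} \cdot 5 = -38 + 36 \cdot 5 = -38 + 180 = 142$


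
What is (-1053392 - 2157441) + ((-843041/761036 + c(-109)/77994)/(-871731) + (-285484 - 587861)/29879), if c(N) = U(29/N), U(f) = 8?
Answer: -2482027675013954364438264397/773009708200721769708 ≈ -3.2109e+6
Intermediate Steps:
c(N) = 8
(-1053392 - 2157441) + ((-843041/761036 + c(-109)/77994)/(-871731) + (-285484 - 587861)/29879) = (-1053392 - 2157441) + ((-843041/761036 + 8/77994)/(-871731) + (-285484 - 587861)/29879) = -3210833 + ((-843041*1/761036 + 8*(1/77994))*(-1/871731) - 873345*1/29879) = -3210833 + ((-843041/761036 + 4/38997)*(-1/871731) - 873345/29879) = -3210833 + (-32873025733/29678120892*(-1/871731) - 873345/29879) = -3210833 + (32873025733/25871338003304052 - 873345/29879) = -3210833 - 22594602706282441417633/773009708200721769708 = -2482027675013954364438264397/773009708200721769708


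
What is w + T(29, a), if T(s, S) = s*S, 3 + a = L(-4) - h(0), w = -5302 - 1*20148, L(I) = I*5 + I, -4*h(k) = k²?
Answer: -26233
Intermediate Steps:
h(k) = -k²/4
L(I) = 6*I (L(I) = 5*I + I = 6*I)
w = -25450 (w = -5302 - 20148 = -25450)
a = -27 (a = -3 + (6*(-4) - (-1)*0²/4) = -3 + (-24 - (-1)*0/4) = -3 + (-24 - 1*0) = -3 + (-24 + 0) = -3 - 24 = -27)
T(s, S) = S*s
w + T(29, a) = -25450 - 27*29 = -25450 - 783 = -26233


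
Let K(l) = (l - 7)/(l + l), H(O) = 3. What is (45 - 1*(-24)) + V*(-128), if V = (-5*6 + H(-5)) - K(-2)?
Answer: 3813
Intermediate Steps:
K(l) = (-7 + l)/(2*l) (K(l) = (-7 + l)/((2*l)) = (-7 + l)*(1/(2*l)) = (-7 + l)/(2*l))
V = -117/4 (V = (-5*6 + 3) - (-7 - 2)/(2*(-2)) = (-30 + 3) - (-1)*(-9)/(2*2) = -27 - 1*9/4 = -27 - 9/4 = -117/4 ≈ -29.250)
(45 - 1*(-24)) + V*(-128) = (45 - 1*(-24)) - 117/4*(-128) = (45 + 24) + 3744 = 69 + 3744 = 3813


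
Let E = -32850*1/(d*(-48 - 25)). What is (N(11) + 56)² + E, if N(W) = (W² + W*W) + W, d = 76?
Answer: 3628503/38 ≈ 95487.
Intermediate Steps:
N(W) = W + 2*W² (N(W) = (W² + W²) + W = 2*W² + W = W + 2*W²)
E = 225/38 (E = -32850*1/(76*(-48 - 25)) = -32850/(76*(-73)) = -32850/(-5548) = -32850*(-1/5548) = 225/38 ≈ 5.9211)
(N(11) + 56)² + E = (11*(1 + 2*11) + 56)² + 225/38 = (11*(1 + 22) + 56)² + 225/38 = (11*23 + 56)² + 225/38 = (253 + 56)² + 225/38 = 309² + 225/38 = 95481 + 225/38 = 3628503/38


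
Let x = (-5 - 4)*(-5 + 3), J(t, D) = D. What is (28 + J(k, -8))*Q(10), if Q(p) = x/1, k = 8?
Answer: 360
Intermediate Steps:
x = 18 (x = -9*(-2) = 18)
Q(p) = 18 (Q(p) = 18/1 = 18*1 = 18)
(28 + J(k, -8))*Q(10) = (28 - 8)*18 = 20*18 = 360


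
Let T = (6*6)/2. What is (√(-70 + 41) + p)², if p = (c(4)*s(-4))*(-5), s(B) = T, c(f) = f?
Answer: (360 - I*√29)² ≈ 1.2957e+5 - 3877.3*I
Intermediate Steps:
T = 18 (T = 36*(½) = 18)
s(B) = 18
p = -360 (p = (4*18)*(-5) = 72*(-5) = -360)
(√(-70 + 41) + p)² = (√(-70 + 41) - 360)² = (√(-29) - 360)² = (I*√29 - 360)² = (-360 + I*√29)²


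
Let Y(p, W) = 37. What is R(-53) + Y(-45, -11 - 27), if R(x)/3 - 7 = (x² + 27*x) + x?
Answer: 4033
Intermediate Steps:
R(x) = 21 + 3*x² + 84*x (R(x) = 21 + 3*((x² + 27*x) + x) = 21 + 3*(x² + 28*x) = 21 + (3*x² + 84*x) = 21 + 3*x² + 84*x)
R(-53) + Y(-45, -11 - 27) = (21 + 3*(-53)² + 84*(-53)) + 37 = (21 + 3*2809 - 4452) + 37 = (21 + 8427 - 4452) + 37 = 3996 + 37 = 4033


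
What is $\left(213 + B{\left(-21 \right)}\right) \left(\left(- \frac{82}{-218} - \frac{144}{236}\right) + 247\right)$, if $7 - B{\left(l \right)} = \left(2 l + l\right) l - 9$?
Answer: $- \frac{1736125488}{6431} \approx -2.6996 \cdot 10^{5}$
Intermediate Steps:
$B{\left(l \right)} = 16 - 3 l^{2}$ ($B{\left(l \right)} = 7 - \left(\left(2 l + l\right) l - 9\right) = 7 - \left(3 l l - 9\right) = 7 - \left(3 l^{2} - 9\right) = 7 - \left(-9 + 3 l^{2}\right) = 16 - 3 l^{2}$)
$\left(213 + B{\left(-21 \right)}\right) \left(\left(- \frac{82}{-218} - \frac{144}{236}\right) + 247\right) = \left(213 + \left(16 - 3 \left(-21\right)^{2}\right)\right) \left(\left(- \frac{82}{-218} - \frac{144}{236}\right) + 247\right) = \left(213 + \left(16 - 1323\right)\right) \left(\left(\left(-82\right) \left(- \frac{1}{218}\right) - \frac{36}{59}\right) + 247\right) = \left(213 + \left(16 - 1323\right)\right) \left(\left(\frac{41}{109} - \frac{36}{59}\right) + 247\right) = \left(213 - 1307\right) \left(- \frac{1505}{6431} + 247\right) = \left(-1094\right) \frac{1586952}{6431} = - \frac{1736125488}{6431}$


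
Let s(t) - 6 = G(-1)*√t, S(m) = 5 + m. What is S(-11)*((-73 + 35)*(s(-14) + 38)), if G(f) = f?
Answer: 10032 - 228*I*√14 ≈ 10032.0 - 853.1*I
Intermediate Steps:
s(t) = 6 - √t
S(-11)*((-73 + 35)*(s(-14) + 38)) = (5 - 11)*((-73 + 35)*((6 - √(-14)) + 38)) = -(-228)*((6 - I*√14) + 38) = -(-228)*(44 - I*√14) = -6*(-1672 + 38*I*√14) = 10032 - 228*I*√14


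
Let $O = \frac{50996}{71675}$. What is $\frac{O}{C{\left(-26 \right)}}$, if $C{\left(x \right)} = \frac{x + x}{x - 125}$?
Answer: $\frac{31559}{15275} \approx 2.0661$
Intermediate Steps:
$C{\left(x \right)} = \frac{2 x}{-125 + x}$
$O = \frac{836}{1175}$ ($O = 50996 \cdot \frac{1}{71675} = \frac{836}{1175} \approx 0.71149$)
$\frac{O}{C{\left(-26 \right)}} = \frac{836}{1175 \cdot 2 \left(-26\right) \frac{1}{-125 - 26}} = \frac{836}{1175 \cdot 2 \left(-26\right) \frac{1}{-151}} = \frac{836}{1175 \cdot 2 \left(-26\right) \left(- \frac{1}{151}\right)} = \frac{836}{1175 \cdot \frac{52}{151}} = \frac{836}{1175} \cdot \frac{151}{52} = \frac{31559}{15275}$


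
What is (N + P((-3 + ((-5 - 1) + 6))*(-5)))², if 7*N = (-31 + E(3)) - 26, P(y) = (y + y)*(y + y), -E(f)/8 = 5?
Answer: 38477209/49 ≈ 7.8525e+5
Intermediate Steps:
E(f) = -40 (E(f) = -8*5 = -40)
P(y) = 4*y² (P(y) = (2*y)*(2*y) = 4*y²)
N = -97/7 (N = ((-31 - 40) - 26)/7 = (-71 - 26)/7 = (⅐)*(-97) = -97/7 ≈ -13.857)
(N + P((-3 + ((-5 - 1) + 6))*(-5)))² = (-97/7 + 4*((-3 + ((-5 - 1) + 6))*(-5))²)² = (-97/7 + 4*((-3 + (-6 + 6))*(-5))²)² = (-97/7 + 4*((-3 + 0)*(-5))²)² = (-97/7 + 4*(-3*(-5))²)² = (-97/7 + 4*15²)² = (-97/7 + 4*225)² = (-97/7 + 900)² = (6203/7)² = 38477209/49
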